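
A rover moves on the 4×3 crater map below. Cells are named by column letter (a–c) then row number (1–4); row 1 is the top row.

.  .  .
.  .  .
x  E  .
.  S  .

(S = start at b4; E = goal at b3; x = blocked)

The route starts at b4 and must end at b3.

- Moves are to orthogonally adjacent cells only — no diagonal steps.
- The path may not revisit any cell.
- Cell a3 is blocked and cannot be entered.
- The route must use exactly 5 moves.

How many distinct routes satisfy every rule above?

Need simple routes of exactly 5 moves from b4 to b3 (Manhattan distance 1, so 2 moves are spent on a detour and 2 undoing it).
Enumerating: b4 c4 c3 c2 b2 b3.
That gives 1 route.

1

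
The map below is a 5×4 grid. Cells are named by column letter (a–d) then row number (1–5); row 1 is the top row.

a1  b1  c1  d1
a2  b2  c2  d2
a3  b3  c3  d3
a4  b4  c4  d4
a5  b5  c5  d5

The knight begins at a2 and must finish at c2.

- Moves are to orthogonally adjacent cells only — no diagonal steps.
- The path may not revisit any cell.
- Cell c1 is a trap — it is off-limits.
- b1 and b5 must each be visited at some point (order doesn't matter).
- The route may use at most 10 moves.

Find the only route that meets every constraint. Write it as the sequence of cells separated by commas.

a2, a1, b1, b2, b3, b4, b5, c5, c4, c3, c2

Any route must reach b1 and b5 and still end at c2 within 10 moves, so the order of the required stops is forced.
Route from a2: up 1 to a1, right 1 to b1, down 4 to b5, right 1 to c5, up 3 to c2 — 10 moves in all.
Check: all required cells visited; 10 ≤ 10 moves.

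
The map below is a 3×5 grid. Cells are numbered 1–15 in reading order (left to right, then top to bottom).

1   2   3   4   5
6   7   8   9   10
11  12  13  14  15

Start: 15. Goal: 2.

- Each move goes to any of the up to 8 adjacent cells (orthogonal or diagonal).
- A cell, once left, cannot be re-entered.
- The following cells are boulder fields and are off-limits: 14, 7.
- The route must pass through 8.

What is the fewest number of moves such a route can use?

Any route passes through 8 somewhere between 15 and 2. Summing Chebyshev distances along the two legs (15 → 8 → 2) gives a lower bound of 2 + 1 = 3 moves.
A route of 3 moves achieves this: 15 → 9 → 8 → 2.
Since 3 matches the lower bound, it is optimal.

3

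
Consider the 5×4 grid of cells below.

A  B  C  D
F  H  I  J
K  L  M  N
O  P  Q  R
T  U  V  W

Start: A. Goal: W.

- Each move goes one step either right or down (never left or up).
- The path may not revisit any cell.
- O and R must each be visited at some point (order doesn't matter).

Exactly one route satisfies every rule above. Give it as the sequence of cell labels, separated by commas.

A, F, K, O, P, Q, R, W

Moves only go right or down, so the column and row indices never decrease.
Route from A: 3× down (reaching O), 3× right (reaching R), down to W — 7 moves in all.
Check: all required cells visited.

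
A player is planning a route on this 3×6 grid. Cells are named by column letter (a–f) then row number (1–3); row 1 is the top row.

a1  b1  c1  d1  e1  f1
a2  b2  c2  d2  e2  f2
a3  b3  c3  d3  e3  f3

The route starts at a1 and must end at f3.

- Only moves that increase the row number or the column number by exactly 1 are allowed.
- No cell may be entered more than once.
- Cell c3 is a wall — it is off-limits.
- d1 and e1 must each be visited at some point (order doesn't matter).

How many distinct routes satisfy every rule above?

3

A right/down-only route from a1 to f3 makes exactly 2 down-moves and 5 right-moves in some order.
With no other constraints that would be C(7,2) = 21 routes.
A monotone route can only reach the required cells in the order d1, e1, so split there and multiply the segment counts (each segment already excludes blocked cells): a1→d1: 1; d1→e1: 1; e1→f3: 3; product = 3.
That gives 3 routes.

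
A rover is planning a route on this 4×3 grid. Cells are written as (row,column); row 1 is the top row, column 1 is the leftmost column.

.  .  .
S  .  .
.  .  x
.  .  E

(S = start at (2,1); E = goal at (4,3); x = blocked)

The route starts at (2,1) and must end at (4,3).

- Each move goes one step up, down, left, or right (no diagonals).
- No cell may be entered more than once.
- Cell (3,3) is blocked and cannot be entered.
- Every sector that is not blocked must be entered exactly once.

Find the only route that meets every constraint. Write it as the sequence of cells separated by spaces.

(2,1) (1,1) (1,2) (1,3) (2,3) (2,2) (3,2) (3,1) (4,1) (4,2) (4,3)

Need to visit all 11 open cells exactly once, starting at (2,1) and ending at (4,3).
Cell (1,3) has only two open neighbours ((2,3) and (1,2)), so the path must pass straight through it: one of those is the cell it's entered from and the other is where it exits.
Route from (2,1): up to (1,1), 2× right (reaching (1,3)), down to (2,3), left to (2,2), down to (3,2), left to (3,1), down to (4,1), 2× right (reaching (4,3)) — 10 moves in all.
Check: all 11 open cells covered.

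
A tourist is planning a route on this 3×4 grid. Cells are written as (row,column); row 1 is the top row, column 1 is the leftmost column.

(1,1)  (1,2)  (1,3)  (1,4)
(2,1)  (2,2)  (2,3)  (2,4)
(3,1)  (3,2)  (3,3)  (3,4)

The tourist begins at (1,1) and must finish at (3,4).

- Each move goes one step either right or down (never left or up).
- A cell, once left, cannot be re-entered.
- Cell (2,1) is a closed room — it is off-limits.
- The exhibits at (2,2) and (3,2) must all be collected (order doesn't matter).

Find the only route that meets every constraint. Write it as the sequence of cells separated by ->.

Moves only go right or down, so the column and row indices never decrease.
Route from (1,1): right to (1,2), 2× down (reaching (3,2)), 2× right (reaching (3,4)) — 5 moves in all.
Check: all required cells visited.

(1,1) -> (1,2) -> (2,2) -> (3,2) -> (3,3) -> (3,4)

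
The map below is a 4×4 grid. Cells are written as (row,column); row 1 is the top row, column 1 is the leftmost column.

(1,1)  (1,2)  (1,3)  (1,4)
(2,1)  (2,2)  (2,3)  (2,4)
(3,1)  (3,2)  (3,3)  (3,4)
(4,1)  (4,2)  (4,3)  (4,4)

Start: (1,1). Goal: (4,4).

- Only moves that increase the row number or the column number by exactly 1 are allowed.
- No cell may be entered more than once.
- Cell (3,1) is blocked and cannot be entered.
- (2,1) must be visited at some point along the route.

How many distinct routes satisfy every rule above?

A right/down-only route from (1,1) to (4,4) makes exactly 3 down-moves and 3 right-moves in some order.
With no other constraints that would be C(6,3) = 20 routes.
Split at (2,1) and multiply the segment counts (each segment already excludes blocked cells): (1,1)→(2,1): 1; (2,1)→(4,4): 6; product = 6.
That gives 6 routes.

6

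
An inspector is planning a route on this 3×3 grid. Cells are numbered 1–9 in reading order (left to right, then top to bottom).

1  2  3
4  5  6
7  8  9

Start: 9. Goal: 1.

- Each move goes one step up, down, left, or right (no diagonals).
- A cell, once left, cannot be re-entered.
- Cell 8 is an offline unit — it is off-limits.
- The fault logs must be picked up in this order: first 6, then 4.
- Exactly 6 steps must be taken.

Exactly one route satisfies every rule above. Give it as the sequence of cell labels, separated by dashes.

The waypoints must appear in the order 6, 4, with no cell reused.
Route from 9: up 2 to 3, left 1 to 2, down 1 to 5, left 1 to 4, up 1 to 1 — 6 moves in all.
Check: order respected (6 at step 1, 4 at step 5); 6 moves as required.

9 - 6 - 3 - 2 - 5 - 4 - 1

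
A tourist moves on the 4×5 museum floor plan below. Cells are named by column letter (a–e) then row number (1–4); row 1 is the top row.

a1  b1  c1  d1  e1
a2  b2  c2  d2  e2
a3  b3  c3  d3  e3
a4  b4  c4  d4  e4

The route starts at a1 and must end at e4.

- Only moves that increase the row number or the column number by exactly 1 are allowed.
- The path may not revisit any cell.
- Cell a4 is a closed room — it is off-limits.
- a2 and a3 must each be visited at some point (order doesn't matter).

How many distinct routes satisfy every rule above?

4

A right/down-only route from a1 to e4 makes exactly 3 down-moves and 4 right-moves in some order.
With no other constraints that would be C(7,3) = 35 routes.
A monotone route can only reach the required cells in the order a2, a3, so split there and multiply the segment counts (each segment already excludes blocked cells): a1→a2: 1; a2→a3: 1; a3→e4: 4; product = 4.
That gives 4 routes.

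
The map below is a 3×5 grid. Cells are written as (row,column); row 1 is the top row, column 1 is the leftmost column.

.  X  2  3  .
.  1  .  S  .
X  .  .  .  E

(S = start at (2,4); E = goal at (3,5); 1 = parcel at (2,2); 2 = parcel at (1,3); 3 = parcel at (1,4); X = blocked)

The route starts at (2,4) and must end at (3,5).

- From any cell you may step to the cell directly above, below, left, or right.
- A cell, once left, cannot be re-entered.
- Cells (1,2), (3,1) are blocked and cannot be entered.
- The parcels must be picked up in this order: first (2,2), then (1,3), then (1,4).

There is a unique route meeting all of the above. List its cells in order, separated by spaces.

The waypoints must appear in the order (2,2), (1,3), (1,4), with no cell reused.
Route from (2,4): down 1 to (3,4), left 2 to (3,2), up 1 to (2,2), right 1 to (2,3), up 1 to (1,3), right 2 to (1,5), down 2 to (3,5) — 10 moves in all.
Check: order respected (1 at step 4, 2 at step 6, 3 at step 7).

(2,4) (3,4) (3,3) (3,2) (2,2) (2,3) (1,3) (1,4) (1,5) (2,5) (3,5)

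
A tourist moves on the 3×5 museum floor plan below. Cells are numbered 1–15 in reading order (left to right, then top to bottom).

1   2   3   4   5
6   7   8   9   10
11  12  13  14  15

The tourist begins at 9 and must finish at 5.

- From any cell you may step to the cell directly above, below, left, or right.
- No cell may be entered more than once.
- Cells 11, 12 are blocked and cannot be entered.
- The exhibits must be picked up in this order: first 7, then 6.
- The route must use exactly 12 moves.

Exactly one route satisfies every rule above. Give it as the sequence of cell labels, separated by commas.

9, 10, 15, 14, 13, 8, 7, 6, 1, 2, 3, 4, 5

The waypoints must appear in the order 7, 6, with no cell reused.
Route from 9: right to 10, down to 15, 2× left (reaching 13), up to 8, 2× left (reaching 6), up to 1, 4× right (reaching 5) — 12 moves in all.
Check: order respected (7 at step 6, 6 at step 7); 12 moves as required.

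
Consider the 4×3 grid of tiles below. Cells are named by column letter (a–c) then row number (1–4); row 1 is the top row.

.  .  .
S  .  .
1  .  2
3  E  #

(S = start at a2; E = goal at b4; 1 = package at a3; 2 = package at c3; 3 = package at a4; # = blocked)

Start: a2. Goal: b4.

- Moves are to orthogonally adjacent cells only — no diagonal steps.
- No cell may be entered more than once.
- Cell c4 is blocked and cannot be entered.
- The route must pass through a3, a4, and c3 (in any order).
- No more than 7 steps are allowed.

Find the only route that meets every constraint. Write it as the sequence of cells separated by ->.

a2 -> b2 -> c2 -> c3 -> b3 -> a3 -> a4 -> b4

The 7-move cap with required stops at a3, a4, c3 leaves no slack for detours.
Route from a2: 2× right (reaching c2), down to c3, 2× left (reaching a3), down to a4, right to b4 — 7 moves in all.
Check: all required cells visited; 7 ≤ 7 moves.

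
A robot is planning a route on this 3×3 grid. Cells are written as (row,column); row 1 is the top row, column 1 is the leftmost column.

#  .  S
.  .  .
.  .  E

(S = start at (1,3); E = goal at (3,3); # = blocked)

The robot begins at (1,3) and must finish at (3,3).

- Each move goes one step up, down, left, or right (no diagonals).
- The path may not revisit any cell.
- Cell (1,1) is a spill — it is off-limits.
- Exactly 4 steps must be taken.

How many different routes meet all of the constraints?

Need simple routes of exactly 4 moves from (1,3) to (3,3) (Manhattan distance 2, so 1 moves are spent on a detour and 1 undoing it).
Enumerating: (1,3) (2,3) (2,2) (3,2) (3,3) | (1,3) (1,2) (2,2) (3,2) (3,3) | (1,3) (1,2) (2,2) (2,3) (3,3).
That gives 3 routes.

3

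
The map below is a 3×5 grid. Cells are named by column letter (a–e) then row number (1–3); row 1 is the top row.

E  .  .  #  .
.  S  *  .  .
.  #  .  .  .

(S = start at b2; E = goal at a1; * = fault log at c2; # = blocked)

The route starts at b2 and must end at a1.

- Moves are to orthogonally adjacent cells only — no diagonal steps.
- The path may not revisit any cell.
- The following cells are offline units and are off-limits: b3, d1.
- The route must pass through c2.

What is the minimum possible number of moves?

Any route passes through c2 somewhere between b2 and a1. Summing Manhattan distances along the two legs (b2 → c2 → a1) gives a lower bound of 1 + 3 = 4 moves.
A route of 4 moves achieves this: b2 → c2 → c1 → b1 → a1.
Since 4 matches the lower bound, it is optimal.

4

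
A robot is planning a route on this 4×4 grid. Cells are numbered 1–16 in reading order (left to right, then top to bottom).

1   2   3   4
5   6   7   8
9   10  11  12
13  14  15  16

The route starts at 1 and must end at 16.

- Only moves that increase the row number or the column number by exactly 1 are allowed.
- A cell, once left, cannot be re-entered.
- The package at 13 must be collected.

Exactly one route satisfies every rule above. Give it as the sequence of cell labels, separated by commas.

Moves only go right or down, so the column and row indices never decrease.
Route from 1: down 3 to 13, right 3 to 16 — 6 moves in all.
Check: all required cells visited.

1, 5, 9, 13, 14, 15, 16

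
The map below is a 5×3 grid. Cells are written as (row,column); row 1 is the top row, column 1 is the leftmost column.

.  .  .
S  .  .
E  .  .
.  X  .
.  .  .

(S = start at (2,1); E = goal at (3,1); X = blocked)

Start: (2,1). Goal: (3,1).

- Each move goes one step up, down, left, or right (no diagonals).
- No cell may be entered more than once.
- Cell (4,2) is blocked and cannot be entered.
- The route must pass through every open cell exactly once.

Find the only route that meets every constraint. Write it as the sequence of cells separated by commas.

(2,1), (1,1), (1,2), (1,3), (2,3), (2,2), (3,2), (3,3), (4,3), (5,3), (5,2), (5,1), (4,1), (3,1)

Need to visit all 14 open cells exactly once, starting at (2,1) and ending at (3,1).
Route from (2,1): up to (1,1), 2× right (reaching (1,3)), down to (2,3), left to (2,2), down to (3,2), right to (3,3), 2× down (reaching (5,3)), 2× left (reaching (5,1)), 2× up (reaching (3,1)) — 13 moves in all.
Check: all 14 open cells covered.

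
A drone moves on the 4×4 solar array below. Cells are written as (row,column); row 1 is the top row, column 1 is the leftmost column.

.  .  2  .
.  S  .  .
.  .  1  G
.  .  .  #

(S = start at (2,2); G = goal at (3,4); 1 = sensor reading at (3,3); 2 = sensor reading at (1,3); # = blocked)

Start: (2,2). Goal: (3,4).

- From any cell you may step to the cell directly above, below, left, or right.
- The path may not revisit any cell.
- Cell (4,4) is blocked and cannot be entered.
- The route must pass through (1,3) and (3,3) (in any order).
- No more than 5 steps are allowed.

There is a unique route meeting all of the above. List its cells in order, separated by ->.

The budget equals the shortest possible length, so every move has to be on a shortest route through the required cells.
Route from (2,2): up 1 to (1,2), right 1 to (1,3), down 2 to (3,3), right 1 to (3,4) — 5 moves in all.
Check: all required cells visited; 5 ≤ 5 moves.

(2,2) -> (1,2) -> (1,3) -> (2,3) -> (3,3) -> (3,4)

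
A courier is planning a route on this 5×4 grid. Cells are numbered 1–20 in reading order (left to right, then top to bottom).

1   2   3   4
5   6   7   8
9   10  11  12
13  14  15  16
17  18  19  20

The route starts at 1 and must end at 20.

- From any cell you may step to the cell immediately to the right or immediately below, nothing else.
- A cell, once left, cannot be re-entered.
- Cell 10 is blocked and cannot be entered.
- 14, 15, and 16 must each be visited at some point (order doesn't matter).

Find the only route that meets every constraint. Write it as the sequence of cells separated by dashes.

1 - 5 - 9 - 13 - 14 - 15 - 16 - 20

Moves only go right or down, so the column and row indices never decrease.
Route from 1: down 3 to 13, right 3 to 16, down 1 to 20 — 7 moves in all.
Check: all required cells visited.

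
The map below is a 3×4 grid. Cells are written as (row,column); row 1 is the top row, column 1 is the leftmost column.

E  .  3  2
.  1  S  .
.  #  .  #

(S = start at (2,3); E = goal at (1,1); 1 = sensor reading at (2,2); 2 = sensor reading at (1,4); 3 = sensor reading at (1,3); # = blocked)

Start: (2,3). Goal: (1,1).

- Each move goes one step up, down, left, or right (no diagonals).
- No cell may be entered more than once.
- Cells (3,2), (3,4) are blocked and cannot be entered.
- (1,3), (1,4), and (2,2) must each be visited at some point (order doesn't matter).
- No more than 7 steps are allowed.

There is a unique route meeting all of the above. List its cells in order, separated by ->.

Any route must reach (1,3), (1,4), and (2,2) and still end at (1,1) within 7 moves, so the order of the required stops is forced.
Route from (2,3): right to (2,4), up to (1,4), 2× left (reaching (1,2)), down to (2,2), left to (2,1), up to (1,1) — 7 moves in all.
Check: all required cells visited; 7 ≤ 7 moves.

(2,3) -> (2,4) -> (1,4) -> (1,3) -> (1,2) -> (2,2) -> (2,1) -> (1,1)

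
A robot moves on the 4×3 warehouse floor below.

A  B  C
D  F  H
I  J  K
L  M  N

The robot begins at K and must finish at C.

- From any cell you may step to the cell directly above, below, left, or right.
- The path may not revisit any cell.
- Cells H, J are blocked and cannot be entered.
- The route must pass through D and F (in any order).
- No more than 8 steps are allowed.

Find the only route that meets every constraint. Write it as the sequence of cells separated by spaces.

Any route must reach D and F and still end at C within 8 moves, so the order of the required stops is forced.
Route from K: down to N, 2× left (reaching L), 2× up (reaching D), right to F, up to B, right to C — 8 moves in all.
Check: all required cells visited; 8 ≤ 8 moves.

K N M L I D F B C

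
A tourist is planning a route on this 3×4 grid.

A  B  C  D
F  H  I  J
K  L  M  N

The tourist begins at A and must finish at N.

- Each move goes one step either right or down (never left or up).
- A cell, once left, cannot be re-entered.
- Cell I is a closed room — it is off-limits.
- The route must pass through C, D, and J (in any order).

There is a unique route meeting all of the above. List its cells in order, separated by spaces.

A B C D J N

Moves only go right or down, so the column and row indices never decrease.
Route from A: 3× right (reaching D), 2× down (reaching N) — 5 moves in all.
Check: all required cells visited.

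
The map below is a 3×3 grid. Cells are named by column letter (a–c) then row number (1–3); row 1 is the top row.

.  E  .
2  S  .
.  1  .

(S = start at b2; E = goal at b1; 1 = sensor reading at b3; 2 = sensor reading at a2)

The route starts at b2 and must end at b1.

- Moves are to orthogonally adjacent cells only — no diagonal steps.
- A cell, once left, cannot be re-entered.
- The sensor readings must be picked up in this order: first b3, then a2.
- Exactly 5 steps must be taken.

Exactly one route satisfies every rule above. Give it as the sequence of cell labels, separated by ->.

b2 -> b3 -> a3 -> a2 -> a1 -> b1

The waypoints must appear in the order b3, a2, with no cell reused.
Route from b2: down to b3, left to a3, 2× up (reaching a1), right to b1 — 5 moves in all.
Check: order respected (1 at step 1, 2 at step 3); 5 moves as required.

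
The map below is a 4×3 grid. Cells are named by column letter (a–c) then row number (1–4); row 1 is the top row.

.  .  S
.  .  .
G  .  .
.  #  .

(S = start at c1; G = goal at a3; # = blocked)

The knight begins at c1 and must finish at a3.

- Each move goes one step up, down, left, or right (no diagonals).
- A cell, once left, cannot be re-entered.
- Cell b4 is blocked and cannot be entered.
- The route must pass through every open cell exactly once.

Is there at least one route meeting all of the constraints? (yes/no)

Cell a4 has only one open neighbour but is neither the start nor the goal, so a Hamiltonian route would have to both enter and leave it through the same neighbour — impossible without revisiting.

no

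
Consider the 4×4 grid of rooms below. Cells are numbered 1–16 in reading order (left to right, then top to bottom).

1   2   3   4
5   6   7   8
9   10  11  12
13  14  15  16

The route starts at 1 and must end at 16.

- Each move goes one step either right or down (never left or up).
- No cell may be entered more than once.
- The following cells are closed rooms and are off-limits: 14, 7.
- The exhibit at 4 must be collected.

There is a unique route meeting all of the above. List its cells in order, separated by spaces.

1 2 3 4 8 12 16

Moves only go right or down, so the column and row indices never decrease.
Route from 1: right 3 to 4, down 3 to 16 — 6 moves in all.
Check: all required cells visited.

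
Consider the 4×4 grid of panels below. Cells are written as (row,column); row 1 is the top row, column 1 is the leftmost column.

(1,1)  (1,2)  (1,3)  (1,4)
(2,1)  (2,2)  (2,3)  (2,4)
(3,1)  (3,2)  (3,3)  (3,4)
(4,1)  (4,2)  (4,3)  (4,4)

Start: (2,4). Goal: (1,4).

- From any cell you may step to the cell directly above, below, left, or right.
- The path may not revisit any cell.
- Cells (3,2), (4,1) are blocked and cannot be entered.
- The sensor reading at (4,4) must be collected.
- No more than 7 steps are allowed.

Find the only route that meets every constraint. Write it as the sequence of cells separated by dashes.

(2,4) - (3,4) - (4,4) - (4,3) - (3,3) - (2,3) - (1,3) - (1,4)

The budget equals the shortest possible length, so every move has to be on a shortest route through the required cells.
Route from (2,4): 2× down (reaching (4,4)), left to (4,3), 3× up (reaching (1,3)), right to (1,4) — 7 moves in all.
Check: all required cells visited; 7 ≤ 7 moves.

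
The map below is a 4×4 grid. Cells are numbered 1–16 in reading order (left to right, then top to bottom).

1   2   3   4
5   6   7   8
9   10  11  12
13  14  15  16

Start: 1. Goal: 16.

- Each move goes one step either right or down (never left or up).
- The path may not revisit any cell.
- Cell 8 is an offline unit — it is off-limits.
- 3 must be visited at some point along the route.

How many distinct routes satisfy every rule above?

A right/down-only route from 1 to 16 makes exactly 3 down-moves and 3 right-moves in some order.
With no other constraints that would be C(6,3) = 20 routes.
Split at 3 and multiply the segment counts (each segment already excludes blocked cells): 1→3: 1; 3→16: 2; product = 2.
That gives 2 routes.

2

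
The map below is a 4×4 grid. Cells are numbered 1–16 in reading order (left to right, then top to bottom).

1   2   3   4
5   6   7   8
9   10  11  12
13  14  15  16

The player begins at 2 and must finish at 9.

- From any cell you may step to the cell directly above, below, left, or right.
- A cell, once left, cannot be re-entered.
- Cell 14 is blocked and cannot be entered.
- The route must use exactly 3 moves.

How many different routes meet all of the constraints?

3

Need simple routes of exactly 3 moves from 2 to 9 (Manhattan distance 3, so 0 moves are spent on a detour and 0 undoing it).
Enumerating: 2 6 10 9 | 2 6 5 9 | 2 1 5 9.
That gives 3 routes.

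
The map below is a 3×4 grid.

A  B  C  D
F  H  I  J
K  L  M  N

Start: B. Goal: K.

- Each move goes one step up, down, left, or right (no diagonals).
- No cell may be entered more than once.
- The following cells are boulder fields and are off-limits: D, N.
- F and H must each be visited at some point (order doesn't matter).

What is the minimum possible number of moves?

Any route passes through F and H in some order between B and K. Summing Manhattan distances along each leg and taking the cheapest ordering (B → H → F → K) gives a lower bound of 1 + 1 + 1 = 3 moves.
A route of 3 moves achieves this: B → H → F → K.
Since 3 matches the lower bound, it is optimal.

3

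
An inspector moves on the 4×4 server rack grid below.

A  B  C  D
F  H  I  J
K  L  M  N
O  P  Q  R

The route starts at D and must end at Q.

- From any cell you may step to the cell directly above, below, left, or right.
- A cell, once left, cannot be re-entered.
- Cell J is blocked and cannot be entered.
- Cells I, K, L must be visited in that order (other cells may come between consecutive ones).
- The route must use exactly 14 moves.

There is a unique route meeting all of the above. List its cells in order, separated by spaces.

The waypoints must appear in the order I, K, L, with no cell reused.
Route from D: left to C, down to I, left to H, up to B, left to A, 3× down (reaching O), right to P, up to L, 2× right (reaching N), down to R, left to Q — 14 moves in all.
Check: order respected (I at step 2, K at step 7, L at step 10); 14 moves as required.

D C I H B A F K O P L M N R Q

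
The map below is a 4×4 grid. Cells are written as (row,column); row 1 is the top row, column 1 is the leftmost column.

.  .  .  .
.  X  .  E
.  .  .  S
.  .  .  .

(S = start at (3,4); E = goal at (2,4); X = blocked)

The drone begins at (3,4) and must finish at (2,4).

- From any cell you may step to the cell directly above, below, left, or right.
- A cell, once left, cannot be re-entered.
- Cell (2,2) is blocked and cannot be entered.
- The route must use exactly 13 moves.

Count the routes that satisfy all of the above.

2

Need simple routes of exactly 13 moves from (3,4) to (2,4) (Manhattan distance 1, so 6 moves are spent on a detour and 6 undoing it).
Enumerating: (3,4) (4,4) (4,3) (3,3) (3,2) (4,2) (4,1) (3,1) (2,1) (1,1) (1,2) (1,3) (2,3) (2,4) | (3,4) (4,4) (4,3) (3,3) (3,2) (4,2) (4,1) (3,1) (2,1) (1,1) (1,2) (1,3) (1,4) (2,4).
That gives 2 routes.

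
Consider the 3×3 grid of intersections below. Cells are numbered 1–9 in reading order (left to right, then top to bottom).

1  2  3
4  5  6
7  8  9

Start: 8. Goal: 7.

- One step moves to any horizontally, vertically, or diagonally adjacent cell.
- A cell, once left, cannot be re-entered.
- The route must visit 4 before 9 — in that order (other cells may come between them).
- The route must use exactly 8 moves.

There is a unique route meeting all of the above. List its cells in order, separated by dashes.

The waypoints must appear in the order 4, 9, with no cell reused.
Route from 8: up-left 1 to 4, up 1 to 1, right 2 to 3, down 2 to 9, up-left 1 to 5, down-left 1 to 7 — 8 moves in all.
Check: order respected (4 at step 1, 9 at step 6); 8 moves as required.

8 - 4 - 1 - 2 - 3 - 6 - 9 - 5 - 7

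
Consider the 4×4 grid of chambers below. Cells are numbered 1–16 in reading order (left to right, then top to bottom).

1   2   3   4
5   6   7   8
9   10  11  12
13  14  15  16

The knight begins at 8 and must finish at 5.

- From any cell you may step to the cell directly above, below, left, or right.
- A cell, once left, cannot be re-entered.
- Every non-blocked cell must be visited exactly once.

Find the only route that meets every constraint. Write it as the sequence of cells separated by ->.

Need to visit all 16 open cells exactly once, starting at 8 and ending at 5.
Cell 13 has only two open neighbours (9 and 14), so the path must pass straight through it: one of those is the cell it's entered from and the other is where it exits.
Route from 8: up 1 to 4, left 1 to 3, down 2 to 11, right 1 to 12, down 1 to 16, left 3 to 13, up 1 to 9, right 1 to 10, up 2 to 2, left 1 to 1, down 1 to 5 — 15 moves in all.
Check: all 16 open cells covered.

8 -> 4 -> 3 -> 7 -> 11 -> 12 -> 16 -> 15 -> 14 -> 13 -> 9 -> 10 -> 6 -> 2 -> 1 -> 5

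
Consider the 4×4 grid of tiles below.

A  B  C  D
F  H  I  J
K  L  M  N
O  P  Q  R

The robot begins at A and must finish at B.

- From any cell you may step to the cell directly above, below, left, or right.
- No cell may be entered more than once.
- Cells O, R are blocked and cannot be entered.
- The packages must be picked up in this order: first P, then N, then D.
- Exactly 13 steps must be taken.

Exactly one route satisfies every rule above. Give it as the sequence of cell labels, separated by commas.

A, F, K, L, P, Q, M, N, J, D, C, I, H, B

The waypoints must appear in the order P, N, D, with no cell reused.
Route from A: 2× down (reaching K), right to L, down to P, right to Q, up to M, right to N, 2× up (reaching D), left to C, down to I, left to H, up to B — 13 moves in all.
Check: order respected (P at step 4, N at step 7, D at step 9); 13 moves as required.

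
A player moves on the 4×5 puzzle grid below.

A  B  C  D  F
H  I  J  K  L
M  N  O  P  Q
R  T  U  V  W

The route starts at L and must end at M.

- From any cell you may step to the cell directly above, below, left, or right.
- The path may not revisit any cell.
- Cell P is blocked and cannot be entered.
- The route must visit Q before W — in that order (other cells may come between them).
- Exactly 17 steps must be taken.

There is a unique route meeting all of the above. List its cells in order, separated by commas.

The waypoints must appear in the order Q, W, with no cell reused.
Route from L: 2× down (reaching W), 2× left (reaching U), 2× up (reaching J), right to K, up to D, 3× left (reaching A), down to H, right to I, 2× down (reaching T), left to R, up to M — 17 moves in all.
Check: order respected (Q at step 1, W at step 2); 17 moves as required.

L, Q, W, V, U, O, J, K, D, C, B, A, H, I, N, T, R, M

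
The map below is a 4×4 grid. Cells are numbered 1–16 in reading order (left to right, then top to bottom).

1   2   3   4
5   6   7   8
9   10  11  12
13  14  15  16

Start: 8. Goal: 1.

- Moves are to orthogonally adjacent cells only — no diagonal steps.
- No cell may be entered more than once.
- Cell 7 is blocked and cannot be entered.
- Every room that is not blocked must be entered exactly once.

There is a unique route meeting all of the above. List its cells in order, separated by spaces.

8 4 3 2 6 10 11 12 16 15 14 13 9 5 1

Need to visit all 15 open cells exactly once, starting at 8 and ending at 1.
Cell 16 has only two open neighbours (12 and 15), so the path must pass straight through it: one of those is the cell it's entered from and the other is where it exits.
Route from 8: up 1 to 4, left 2 to 2, down 2 to 10, right 2 to 12, down 1 to 16, left 3 to 13, up 3 to 1 — 14 moves in all.
Check: all 15 open cells covered.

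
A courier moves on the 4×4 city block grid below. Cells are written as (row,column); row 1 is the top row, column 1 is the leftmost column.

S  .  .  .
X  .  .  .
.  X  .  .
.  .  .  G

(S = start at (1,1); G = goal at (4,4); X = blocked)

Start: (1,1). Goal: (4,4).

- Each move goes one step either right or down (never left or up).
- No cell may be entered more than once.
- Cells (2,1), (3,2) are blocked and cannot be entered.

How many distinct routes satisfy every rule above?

7

A right/down-only route from (1,1) to (4,4) makes exactly 3 down-moves and 3 right-moves in some order.
With no other constraints that would be C(6,3) = 20 routes.
Subtract routes through each blocked cell (inclusion–exclusion for overlaps): − through (2,1): 10 − through (3,2): 9 + through (2,1)&(3,2): 6 → 7.
That gives 7 routes.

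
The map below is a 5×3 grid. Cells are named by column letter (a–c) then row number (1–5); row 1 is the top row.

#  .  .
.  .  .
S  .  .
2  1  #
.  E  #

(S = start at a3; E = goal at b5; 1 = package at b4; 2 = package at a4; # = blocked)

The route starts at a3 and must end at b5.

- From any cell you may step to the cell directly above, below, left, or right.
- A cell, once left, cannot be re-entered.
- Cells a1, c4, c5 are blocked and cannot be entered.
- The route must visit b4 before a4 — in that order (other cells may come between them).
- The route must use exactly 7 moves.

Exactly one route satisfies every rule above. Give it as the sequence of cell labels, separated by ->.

a3 -> a2 -> b2 -> b3 -> b4 -> a4 -> a5 -> b5

The waypoints must appear in the order b4, a4, with no cell reused.
Route from a3: up 1 to a2, right 1 to b2, down 2 to b4, left 1 to a4, down 1 to a5, right 1 to b5 — 7 moves in all.
Check: order respected (1 at step 4, 2 at step 5); 7 moves as required.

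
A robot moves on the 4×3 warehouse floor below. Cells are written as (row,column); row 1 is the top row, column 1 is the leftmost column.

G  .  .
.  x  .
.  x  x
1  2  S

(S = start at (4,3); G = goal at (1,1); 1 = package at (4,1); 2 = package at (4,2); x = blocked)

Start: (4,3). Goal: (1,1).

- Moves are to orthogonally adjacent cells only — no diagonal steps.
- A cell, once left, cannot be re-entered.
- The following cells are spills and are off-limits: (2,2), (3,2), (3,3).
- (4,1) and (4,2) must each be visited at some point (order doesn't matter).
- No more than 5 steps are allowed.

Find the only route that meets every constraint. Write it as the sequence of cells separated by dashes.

Any route must reach (4,1) and (4,2) and still end at (1,1) within 5 moves, so the order of the required stops is forced.
Route from (4,3): 2× left (reaching (4,1)), 3× up (reaching (1,1)) — 5 moves in all.
Check: all required cells visited; 5 ≤ 5 moves.

(4,3) - (4,2) - (4,1) - (3,1) - (2,1) - (1,1)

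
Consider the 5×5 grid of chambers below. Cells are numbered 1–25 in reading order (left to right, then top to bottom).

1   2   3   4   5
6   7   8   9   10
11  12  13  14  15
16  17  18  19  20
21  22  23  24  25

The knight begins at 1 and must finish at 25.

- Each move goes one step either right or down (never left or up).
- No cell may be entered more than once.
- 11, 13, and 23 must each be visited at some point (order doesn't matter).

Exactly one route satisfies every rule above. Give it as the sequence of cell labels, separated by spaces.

Moves only go right or down, so the column and row indices never decrease.
Route from 1: 2× down (reaching 11), 2× right (reaching 13), 2× down (reaching 23), 2× right (reaching 25) — 8 moves in all.
Check: all required cells visited.

1 6 11 12 13 18 23 24 25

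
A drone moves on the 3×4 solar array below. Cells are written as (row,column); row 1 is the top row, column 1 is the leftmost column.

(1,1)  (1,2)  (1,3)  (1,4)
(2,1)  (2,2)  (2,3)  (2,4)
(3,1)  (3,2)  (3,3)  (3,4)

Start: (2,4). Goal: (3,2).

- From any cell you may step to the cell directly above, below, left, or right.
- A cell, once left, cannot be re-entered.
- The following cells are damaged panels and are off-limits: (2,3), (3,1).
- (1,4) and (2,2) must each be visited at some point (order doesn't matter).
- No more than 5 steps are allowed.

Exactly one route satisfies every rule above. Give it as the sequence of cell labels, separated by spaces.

(2,4) (1,4) (1,3) (1,2) (2,2) (3,2)

Any route must reach (1,4) and (2,2) and still end at (3,2) within 5 moves, so the order of the required stops is forced.
Route from (2,4): up 1 to (1,4), left 2 to (1,2), down 2 to (3,2) — 5 moves in all.
Check: all required cells visited; 5 ≤ 5 moves.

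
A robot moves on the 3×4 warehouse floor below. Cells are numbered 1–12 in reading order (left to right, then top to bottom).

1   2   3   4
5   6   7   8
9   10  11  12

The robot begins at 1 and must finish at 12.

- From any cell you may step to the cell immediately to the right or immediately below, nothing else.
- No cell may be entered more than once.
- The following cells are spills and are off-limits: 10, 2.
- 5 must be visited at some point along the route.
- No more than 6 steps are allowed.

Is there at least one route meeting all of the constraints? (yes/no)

yes

One route that works: 1 → 5 → 6 → 7 → 11 → 12.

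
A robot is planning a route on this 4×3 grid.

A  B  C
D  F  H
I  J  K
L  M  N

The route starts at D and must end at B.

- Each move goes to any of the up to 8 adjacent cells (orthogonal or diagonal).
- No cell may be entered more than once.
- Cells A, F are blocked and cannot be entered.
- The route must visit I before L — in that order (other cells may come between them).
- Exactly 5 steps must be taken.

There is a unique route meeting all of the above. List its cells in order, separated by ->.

D -> I -> L -> J -> H -> B

The waypoints must appear in the order I, L, with no cell reused.
Route from D: 2× down (reaching L), 2× up-right (reaching H), up-left to B — 5 moves in all.
Check: order respected (I at step 1, L at step 2); 5 moves as required.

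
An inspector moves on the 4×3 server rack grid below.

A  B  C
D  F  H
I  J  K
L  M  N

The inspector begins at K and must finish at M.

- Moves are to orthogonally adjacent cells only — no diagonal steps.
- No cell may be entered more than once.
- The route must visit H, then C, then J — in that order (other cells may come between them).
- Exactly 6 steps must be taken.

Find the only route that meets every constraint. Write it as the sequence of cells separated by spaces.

K H C B F J M

The waypoints must appear in the order H, C, J, with no cell reused.
Route from K: 2× up (reaching C), left to B, 3× down (reaching M) — 6 moves in all.
Check: order respected (H at step 1, C at step 2, J at step 5); 6 moves as required.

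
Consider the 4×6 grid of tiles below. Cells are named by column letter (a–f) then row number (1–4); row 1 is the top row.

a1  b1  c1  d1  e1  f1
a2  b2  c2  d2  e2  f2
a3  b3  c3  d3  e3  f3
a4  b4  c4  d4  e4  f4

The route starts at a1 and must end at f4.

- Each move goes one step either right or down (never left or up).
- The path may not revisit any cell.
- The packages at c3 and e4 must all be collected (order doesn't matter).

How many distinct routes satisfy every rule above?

18

A right/down-only route from a1 to f4 makes exactly 3 down-moves and 5 right-moves in some order.
With no other constraints that would be C(8,3) = 56 routes.
A monotone route can only reach the required cells in the order c3, e4, so split there and multiply the segment counts: a1→c3: 6; c3→e4: 3; e4→f4: 1; product = 18.
That gives 18 routes.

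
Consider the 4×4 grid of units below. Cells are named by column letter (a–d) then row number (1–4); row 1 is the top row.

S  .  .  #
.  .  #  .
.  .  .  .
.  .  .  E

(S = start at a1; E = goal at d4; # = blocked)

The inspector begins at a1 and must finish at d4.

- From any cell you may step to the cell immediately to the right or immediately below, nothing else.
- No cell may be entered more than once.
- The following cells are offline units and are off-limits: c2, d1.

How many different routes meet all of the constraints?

A right/down-only route from a1 to d4 makes exactly 3 down-moves and 3 right-moves in some order.
With no other constraints that would be C(6,3) = 20 routes.
Subtract routes through each blocked cell (inclusion–exclusion for overlaps): − through d1: 1 − through c2: 9 → 10.
That gives 10 routes.

10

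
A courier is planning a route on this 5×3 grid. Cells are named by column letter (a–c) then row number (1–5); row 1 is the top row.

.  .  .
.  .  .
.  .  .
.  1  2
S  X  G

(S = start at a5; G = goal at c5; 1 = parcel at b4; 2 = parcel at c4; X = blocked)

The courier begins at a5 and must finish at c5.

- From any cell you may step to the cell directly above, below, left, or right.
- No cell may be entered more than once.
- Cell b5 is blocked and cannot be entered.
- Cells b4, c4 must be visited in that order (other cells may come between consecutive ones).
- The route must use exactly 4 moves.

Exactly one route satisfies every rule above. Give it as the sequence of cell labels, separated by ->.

a5 -> a4 -> b4 -> c4 -> c5

The waypoints must appear in the order b4, c4, with no cell reused.
Route from a5: up 1 to a4, right 2 to c4, down 1 to c5 — 4 moves in all.
Check: order respected (1 at step 2, 2 at step 3); 4 moves as required.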